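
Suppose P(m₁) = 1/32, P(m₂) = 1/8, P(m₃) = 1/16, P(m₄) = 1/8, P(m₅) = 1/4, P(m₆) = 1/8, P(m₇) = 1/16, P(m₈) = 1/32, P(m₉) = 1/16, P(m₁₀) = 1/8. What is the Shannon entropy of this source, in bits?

Each probability is a power of 1/2, so log₂(1/p) is an integer.
H = Σ p·log₂(1/p) = 1/32·5 + 1/8·3 + 1/16·4 + 1/8·3 + 1/4·2 + 1/8·3 + 1/16·4 + 1/32·5 + 1/16·4 + 1/8·3 = 3.0625 bits.

3.0625 bits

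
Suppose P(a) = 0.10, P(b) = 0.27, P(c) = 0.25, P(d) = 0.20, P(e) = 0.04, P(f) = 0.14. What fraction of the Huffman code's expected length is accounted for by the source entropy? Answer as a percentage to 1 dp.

98.7%

Entropy H = −Σ p log₂ p ≈ 2.3895 bits.
Huffman merges: 1/25+1/10→7/50; 7/50+7/50→7/25; 1/5+1/4→9/20; 27/100+7/25→11/20; 9/20+11/20→1. L = 121/50 ≈ 2.4200.
Efficiency = H/L = 2.3895/2.4200 = 98.7%.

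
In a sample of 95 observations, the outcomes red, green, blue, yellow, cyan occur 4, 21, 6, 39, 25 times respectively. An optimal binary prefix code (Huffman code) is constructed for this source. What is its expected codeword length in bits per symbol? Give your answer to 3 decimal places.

Probabilities are the counts divided by 95.
Repeatedly combine the two least-probable nodes; the expected code length is the sum of the merged weights.
merge 4/95 + 6/95 → 2/19
merge 2/19 + 21/95 → 31/95
merge 5/19 + 31/95 → 56/95
merge 39/95 + 56/95 → 1
L = 2/19 + 31/95 + 56/95 + 1 = 192/95 ≈ 2.021 bits/symbol.

2.021 bits/symbol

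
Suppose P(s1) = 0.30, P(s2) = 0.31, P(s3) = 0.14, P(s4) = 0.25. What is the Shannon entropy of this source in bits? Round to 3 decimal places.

1.942 bits

H = −Σ pᵢ log₂ pᵢ.
−0.30·log₂(0.30) = 0.5211
−0.31·log₂(0.31) = 0.5238
−0.14·log₂(0.14) = 0.3971
−0.25·log₂(0.25) = 0.5000
Sum ≈ 1.9420 → 1.942 bits.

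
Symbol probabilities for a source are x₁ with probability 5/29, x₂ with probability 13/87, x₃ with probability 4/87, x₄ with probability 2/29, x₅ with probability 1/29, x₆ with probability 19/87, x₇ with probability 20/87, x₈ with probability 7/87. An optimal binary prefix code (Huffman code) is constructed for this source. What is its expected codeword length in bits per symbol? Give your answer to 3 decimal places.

Repeatedly combine the two least-probable nodes; the expected code length is the sum of the merged weights.
merge 1/29 + 4/87 → 7/87
merge 2/29 + 7/87 → 13/87
merge 7/87 + 13/87 → 20/87
merge 13/87 + 5/29 → 28/87
merge 19/87 + 20/87 → 13/29
merge 20/87 + 28/87 → 16/29
merge 13/29 + 16/29 → 1
L = 7/87 + 13/87 + 20/87 + 28/87 + 13/29 + 16/29 + 1 = 242/87 ≈ 2.782 bits/symbol.

2.782 bits/symbol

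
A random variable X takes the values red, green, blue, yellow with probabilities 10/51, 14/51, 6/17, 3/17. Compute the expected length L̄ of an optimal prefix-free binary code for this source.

2 bits/symbol

Repeatedly combine the two least-probable nodes; the expected code length is the sum of the merged weights.
merge 3/17 + 10/51 → 19/51
merge 14/51 + 6/17 → 32/51
merge 19/51 + 32/51 → 1
L = 19/51 + 32/51 + 1 = 2 bits/symbol.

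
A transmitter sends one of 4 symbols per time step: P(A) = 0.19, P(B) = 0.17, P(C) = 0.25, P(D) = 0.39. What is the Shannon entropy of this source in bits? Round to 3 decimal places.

1.920 bits

H = −Σ pᵢ log₂ pᵢ.
−0.19·log₂(0.19) = 0.4552
−0.17·log₂(0.17) = 0.4346
−0.25·log₂(0.25) = 0.5000
−0.39·log₂(0.39) = 0.5298
Sum ≈ 1.9196 → 1.920 bits.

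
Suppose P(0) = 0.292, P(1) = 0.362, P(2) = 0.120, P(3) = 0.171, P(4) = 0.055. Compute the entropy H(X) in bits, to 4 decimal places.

2.0822 bits

H = −Σ pᵢ log₂ pᵢ.
−0.292·log₂(0.292) = 0.5186
−0.362·log₂(0.362) = 0.5307
−0.120·log₂(0.120) = 0.3671
−0.171·log₂(0.171) = 0.4357
−0.055·log₂(0.055) = 0.2301
Sum ≈ 2.0822 → 2.0822 bits.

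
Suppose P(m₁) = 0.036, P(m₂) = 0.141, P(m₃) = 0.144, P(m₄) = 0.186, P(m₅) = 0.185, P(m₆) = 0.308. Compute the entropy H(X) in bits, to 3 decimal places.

2.399 bits

H = −Σ pᵢ log₂ pᵢ.
−0.036·log₂(0.036) = 0.1727
−0.141·log₂(0.141) = 0.3985
−0.144·log₂(0.144) = 0.4026
−0.186·log₂(0.186) = 0.4514
−0.185·log₂(0.185) = 0.4504
−0.308·log₂(0.308) = 0.5233
Sum ≈ 2.3988 → 2.399 bits.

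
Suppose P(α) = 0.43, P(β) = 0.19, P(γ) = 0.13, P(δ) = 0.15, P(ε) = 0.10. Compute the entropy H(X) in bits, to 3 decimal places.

2.104 bits

H = −Σ pᵢ log₂ pᵢ.
−0.43·log₂(0.43) = 0.5236
−0.19·log₂(0.19) = 0.4552
−0.13·log₂(0.13) = 0.3826
−0.15·log₂(0.15) = 0.4105
−0.10·log₂(0.10) = 0.3322
Sum ≈ 2.1042 → 2.104 bits.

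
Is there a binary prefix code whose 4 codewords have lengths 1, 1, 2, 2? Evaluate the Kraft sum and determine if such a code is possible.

1.5; no

With common denominator 2^2 = 4: Σ 2^(−ℓᵢ) = 2/4 + 2/4 + 1/4 + 1/4 = 6/4 = 1.5.
Kraft's inequality requires Σ ≤ 1; here Σ = 1.5 > 1, so no such prefix code exists.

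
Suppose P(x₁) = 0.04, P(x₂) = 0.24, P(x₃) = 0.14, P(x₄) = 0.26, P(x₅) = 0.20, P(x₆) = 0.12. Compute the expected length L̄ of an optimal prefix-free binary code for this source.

Repeatedly combine the two least-probable nodes; the expected code length is the sum of the merged weights.
merge 1/25 + 3/25 → 4/25
merge 7/50 + 4/25 → 3/10
merge 1/5 + 6/25 → 11/25
merge 13/50 + 3/10 → 14/25
merge 11/25 + 14/25 → 1
L = 4/25 + 3/10 + 11/25 + 14/25 + 1 = 123/50 = 2.46 bits/symbol.

2.46 bits/symbol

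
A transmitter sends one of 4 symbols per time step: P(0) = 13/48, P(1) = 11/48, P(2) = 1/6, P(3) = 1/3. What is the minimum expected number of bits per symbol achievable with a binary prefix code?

2 bits/symbol

Repeatedly combine the two least-probable nodes; the expected code length is the sum of the merged weights.
merge 1/6 + 11/48 → 19/48
merge 13/48 + 1/3 → 29/48
merge 19/48 + 29/48 → 1
L = 19/48 + 29/48 + 1 = 2 bits/symbol.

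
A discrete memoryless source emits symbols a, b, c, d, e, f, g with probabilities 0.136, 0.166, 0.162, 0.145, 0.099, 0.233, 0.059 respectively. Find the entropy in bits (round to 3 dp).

2.712 bits

H = −Σ pᵢ log₂ pᵢ.
−0.136·log₂(0.136) = 0.3915
−0.166·log₂(0.166) = 0.4301
−0.162·log₂(0.162) = 0.4254
−0.145·log₂(0.145) = 0.4040
−0.099·log₂(0.099) = 0.3303
−0.233·log₂(0.233) = 0.4897
−0.059·log₂(0.059) = 0.2409
Sum ≈ 2.7118 → 2.712 bits.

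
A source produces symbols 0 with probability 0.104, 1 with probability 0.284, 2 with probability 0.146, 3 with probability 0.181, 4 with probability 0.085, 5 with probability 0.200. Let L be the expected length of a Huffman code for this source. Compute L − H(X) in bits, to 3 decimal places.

Entropy H = −Σ p log₂ p ≈ 2.4737 bits.
Huffman merges: 17/200+13/125→189/1000; 73/500+181/1000→327/1000; 189/1000+1/5→389/1000; 71/250+327/1000→611/1000; 389/1000+611/1000→1. L = 629/250 ≈ 2.5160.
L − H = 2.5160 − 2.4737 = 0.042 bits.

0.042 bits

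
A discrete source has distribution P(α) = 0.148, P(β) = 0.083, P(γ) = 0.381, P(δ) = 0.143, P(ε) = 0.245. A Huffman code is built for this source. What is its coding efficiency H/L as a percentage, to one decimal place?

Entropy H = −Σ p log₂ p ≈ 2.1348 bits.
Huffman merges: 83/1000+143/1000→113/500; 37/250+113/500→187/500; 49/200+187/500→619/1000; 381/1000+619/1000→1. L = 2219/1000 ≈ 2.2190.
Efficiency = H/L = 2.1348/2.2190 = 96.2%.

96.2%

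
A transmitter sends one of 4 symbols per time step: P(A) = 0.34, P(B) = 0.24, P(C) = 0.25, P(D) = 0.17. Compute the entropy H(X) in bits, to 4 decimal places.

H = −Σ pᵢ log₂ pᵢ.
−0.34·log₂(0.34) = 0.5292
−0.24·log₂(0.24) = 0.4941
−0.25·log₂(0.25) = 0.5000
−0.17·log₂(0.17) = 0.4346
Sum ≈ 1.9579 → 1.9579 bits.

1.9579 bits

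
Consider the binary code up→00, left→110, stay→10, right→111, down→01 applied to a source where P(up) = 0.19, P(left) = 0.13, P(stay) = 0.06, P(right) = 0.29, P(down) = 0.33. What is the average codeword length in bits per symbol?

L̄ = Σ pᵢ·ℓᵢ = 0.19·2 + 0.13·3 + 0.06·2 + 0.29·3 + 0.33·2 = 2.42 bits/symbol.

2.42 bits/symbol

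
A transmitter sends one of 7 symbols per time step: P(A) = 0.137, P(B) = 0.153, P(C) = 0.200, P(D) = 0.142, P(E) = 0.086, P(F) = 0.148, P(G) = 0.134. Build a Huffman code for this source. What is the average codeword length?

2.8 bits/symbol

Repeatedly combine the two least-probable nodes; the expected code length is the sum of the merged weights.
merge 43/500 + 67/500 → 11/50
merge 137/1000 + 71/500 → 279/1000
merge 37/250 + 153/1000 → 301/1000
merge 1/5 + 11/50 → 21/50
merge 279/1000 + 301/1000 → 29/50
merge 21/50 + 29/50 → 1
L = 11/50 + 279/1000 + 301/1000 + 21/50 + 29/50 + 1 = 14/5 = 2.8 bits/symbol.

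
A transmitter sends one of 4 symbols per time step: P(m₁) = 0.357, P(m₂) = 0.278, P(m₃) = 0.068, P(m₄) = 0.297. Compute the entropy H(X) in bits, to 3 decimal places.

1.828 bits

H = −Σ pᵢ log₂ pᵢ.
−0.357·log₂(0.357) = 0.5305
−0.278·log₂(0.278) = 0.5134
−0.068·log₂(0.068) = 0.2637
−0.297·log₂(0.297) = 0.5202
Sum ≈ 1.8278 → 1.828 bits.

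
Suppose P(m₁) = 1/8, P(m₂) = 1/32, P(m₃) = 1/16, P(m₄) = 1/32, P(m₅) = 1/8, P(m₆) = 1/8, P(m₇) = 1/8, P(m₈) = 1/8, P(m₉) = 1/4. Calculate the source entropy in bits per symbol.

Each probability is a power of 1/2, so log₂(1/p) is an integer.
H = Σ p·log₂(1/p) = 1/8·3 + 1/32·5 + 1/16·4 + 1/32·5 + 1/8·3 + 1/8·3 + 1/8·3 + 1/8·3 + 1/4·2 = 2.9375 bits.

2.9375 bits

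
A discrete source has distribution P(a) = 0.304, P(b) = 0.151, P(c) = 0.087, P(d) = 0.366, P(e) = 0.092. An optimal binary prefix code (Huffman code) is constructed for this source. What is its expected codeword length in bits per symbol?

Repeatedly combine the two least-probable nodes; the expected code length is the sum of the merged weights.
merge 87/1000 + 23/250 → 179/1000
merge 151/1000 + 179/1000 → 33/100
merge 38/125 + 33/100 → 317/500
merge 183/500 + 317/500 → 1
L = 179/1000 + 33/100 + 317/500 + 1 = 2143/1000 = 2.143 bits/symbol.

2.143 bits/symbol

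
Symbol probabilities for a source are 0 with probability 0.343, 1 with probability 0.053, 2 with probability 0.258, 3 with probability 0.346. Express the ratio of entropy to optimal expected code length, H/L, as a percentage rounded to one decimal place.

91.0%

Entropy H = −Σ p log₂ p ≈ 1.7882 bits.
Huffman merges: 53/1000+129/500→311/1000; 311/1000+343/1000→327/500; 173/500+327/500→1. L = 393/200 ≈ 1.9650.
Efficiency = H/L = 1.7882/1.9650 = 91.0%.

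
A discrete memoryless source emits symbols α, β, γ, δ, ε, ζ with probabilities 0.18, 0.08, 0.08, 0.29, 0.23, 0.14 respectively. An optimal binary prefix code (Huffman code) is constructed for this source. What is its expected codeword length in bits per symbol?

2.46 bits/symbol

Repeatedly combine the two least-probable nodes; the expected code length is the sum of the merged weights.
merge 2/25 + 2/25 → 4/25
merge 7/50 + 4/25 → 3/10
merge 9/50 + 23/100 → 41/100
merge 29/100 + 3/10 → 59/100
merge 41/100 + 59/100 → 1
L = 4/25 + 3/10 + 41/100 + 59/100 + 1 = 123/50 = 2.46 bits/symbol.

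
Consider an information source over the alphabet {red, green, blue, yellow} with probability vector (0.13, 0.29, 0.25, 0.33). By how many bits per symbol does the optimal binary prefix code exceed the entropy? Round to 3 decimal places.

Entropy H = −Σ p log₂ p ≈ 1.9284 bits.
Huffman merges: 13/100+1/4→19/50; 29/100+33/100→31/50; 19/50+31/50→1. L = 2 ≈ 2.0000.
L − H = 2.0000 − 1.9284 = 0.072 bits.

0.072 bits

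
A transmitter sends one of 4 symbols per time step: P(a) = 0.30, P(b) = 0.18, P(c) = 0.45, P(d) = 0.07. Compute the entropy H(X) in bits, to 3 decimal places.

H = −Σ pᵢ log₂ pᵢ.
−0.30·log₂(0.30) = 0.5211
−0.18·log₂(0.18) = 0.4453
−0.45·log₂(0.45) = 0.5184
−0.07·log₂(0.07) = 0.2686
Sum ≈ 1.7534 → 1.753 bits.

1.753 bits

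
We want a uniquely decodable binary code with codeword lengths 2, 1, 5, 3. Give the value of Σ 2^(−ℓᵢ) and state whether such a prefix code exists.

With common denominator 2^5 = 32: Σ 2^(−ℓᵢ) = 8/32 + 16/32 + 1/32 + 4/32 = 29/32 = 0.90625.
Kraft's inequality requires Σ ≤ 1; here Σ = 0.90625 ≤ 1, so such a prefix code exists.

0.90625; yes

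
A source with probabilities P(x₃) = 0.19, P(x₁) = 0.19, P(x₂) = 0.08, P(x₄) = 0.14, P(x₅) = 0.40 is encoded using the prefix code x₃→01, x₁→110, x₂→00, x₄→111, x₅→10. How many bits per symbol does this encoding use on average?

L̄ = Σ pᵢ·ℓᵢ = 0.19·2 + 0.19·3 + 0.08·2 + 0.14·3 + 0.40·2 = 2.33 bits/symbol.

2.33 bits/symbol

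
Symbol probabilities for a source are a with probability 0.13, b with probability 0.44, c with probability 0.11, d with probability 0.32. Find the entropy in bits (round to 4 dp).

1.7801 bits

H = −Σ pᵢ log₂ pᵢ.
−0.13·log₂(0.13) = 0.3826
−0.44·log₂(0.44) = 0.5211
−0.11·log₂(0.11) = 0.3503
−0.32·log₂(0.32) = 0.5260
Sum ≈ 1.7801 → 1.7801 bits.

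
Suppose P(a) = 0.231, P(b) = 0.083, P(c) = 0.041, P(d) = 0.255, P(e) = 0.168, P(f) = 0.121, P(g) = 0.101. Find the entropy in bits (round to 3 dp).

H = −Σ pᵢ log₂ pᵢ.
−0.231·log₂(0.231) = 0.4883
−0.083·log₂(0.083) = 0.2980
−0.041·log₂(0.041) = 0.1889
−0.255·log₂(0.255) = 0.5027
−0.168·log₂(0.168) = 0.4323
−0.121·log₂(0.121) = 0.3687
−0.101·log₂(0.101) = 0.3341
Sum ≈ 2.6131 → 2.613 bits.

2.613 bits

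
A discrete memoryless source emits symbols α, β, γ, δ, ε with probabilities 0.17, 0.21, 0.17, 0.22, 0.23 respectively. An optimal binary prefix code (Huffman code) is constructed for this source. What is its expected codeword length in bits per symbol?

2.34 bits/symbol

Repeatedly combine the two least-probable nodes; the expected code length is the sum of the merged weights.
merge 17/100 + 17/100 → 17/50
merge 21/100 + 11/50 → 43/100
merge 23/100 + 17/50 → 57/100
merge 43/100 + 57/100 → 1
L = 17/50 + 43/100 + 57/100 + 1 = 117/50 = 2.34 bits/symbol.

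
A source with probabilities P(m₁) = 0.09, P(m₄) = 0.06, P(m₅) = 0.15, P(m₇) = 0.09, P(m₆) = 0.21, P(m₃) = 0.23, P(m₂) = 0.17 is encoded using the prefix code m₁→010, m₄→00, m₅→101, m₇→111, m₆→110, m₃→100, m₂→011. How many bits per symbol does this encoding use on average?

L̄ = Σ pᵢ·ℓᵢ = 0.09·3 + 0.06·2 + 0.15·3 + 0.09·3 + 0.21·3 + 0.23·3 + 0.17·3 = 2.94 bits/symbol.

2.94 bits/symbol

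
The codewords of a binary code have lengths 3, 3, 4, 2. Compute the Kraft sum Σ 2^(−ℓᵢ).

0.5625

With common denominator 2^4 = 16: Σ 2^(−ℓᵢ) = 2/16 + 2/16 + 1/16 + 4/16 = 9/16 = 0.5625.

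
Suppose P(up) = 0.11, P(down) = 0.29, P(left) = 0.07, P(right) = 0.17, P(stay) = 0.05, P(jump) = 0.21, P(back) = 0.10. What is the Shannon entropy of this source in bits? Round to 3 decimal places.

2.592 bits

H = −Σ pᵢ log₂ pᵢ.
−0.11·log₂(0.11) = 0.3503
−0.29·log₂(0.29) = 0.5179
−0.07·log₂(0.07) = 0.2686
−0.17·log₂(0.17) = 0.4346
−0.05·log₂(0.05) = 0.2161
−0.21·log₂(0.21) = 0.4728
−0.10·log₂(0.10) = 0.3322
Sum ≈ 2.5924 → 2.592 bits.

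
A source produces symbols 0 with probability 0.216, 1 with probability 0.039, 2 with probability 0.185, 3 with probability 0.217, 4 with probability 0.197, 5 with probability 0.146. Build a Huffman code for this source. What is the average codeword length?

Repeatedly combine the two least-probable nodes; the expected code length is the sum of the merged weights.
merge 39/1000 + 73/500 → 37/200
merge 37/200 + 37/200 → 37/100
merge 197/1000 + 27/125 → 413/1000
merge 217/1000 + 37/100 → 587/1000
merge 413/1000 + 587/1000 → 1
L = 37/200 + 37/100 + 413/1000 + 587/1000 + 1 = 511/200 = 2.555 bits/symbol.

2.555 bits/symbol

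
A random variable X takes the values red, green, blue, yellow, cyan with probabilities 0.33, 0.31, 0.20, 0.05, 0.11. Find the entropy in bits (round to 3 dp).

2.082 bits

H = −Σ pᵢ log₂ pᵢ.
−0.33·log₂(0.33) = 0.5278
−0.31·log₂(0.31) = 0.5238
−0.20·log₂(0.20) = 0.4644
−0.05·log₂(0.05) = 0.2161
−0.11·log₂(0.11) = 0.3503
Sum ≈ 2.0824 → 2.082 bits.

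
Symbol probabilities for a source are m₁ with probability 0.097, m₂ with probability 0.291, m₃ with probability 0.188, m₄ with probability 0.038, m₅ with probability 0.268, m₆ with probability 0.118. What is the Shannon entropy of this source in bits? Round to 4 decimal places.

2.3502 bits

H = −Σ pᵢ log₂ pᵢ.
−0.097·log₂(0.097) = 0.3265
−0.291·log₂(0.291) = 0.5182
−0.188·log₂(0.188) = 0.4533
−0.038·log₂(0.038) = 0.1793
−0.268·log₂(0.268) = 0.5091
−0.118·log₂(0.118) = 0.3638
Sum ≈ 2.3502 → 2.3502 bits.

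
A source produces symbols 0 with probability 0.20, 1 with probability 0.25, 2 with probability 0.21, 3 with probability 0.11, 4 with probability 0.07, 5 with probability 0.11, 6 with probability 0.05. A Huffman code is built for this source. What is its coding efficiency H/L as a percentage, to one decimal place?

Entropy H = −Σ p log₂ p ≈ 2.6224 bits.
Huffman merges: 1/20+7/100→3/25; 11/100+11/100→11/50; 3/25+1/5→8/25; 21/100+11/50→43/100; 1/4+8/25→57/100; 43/100+57/100→1. L = 133/50 ≈ 2.6600.
Efficiency = H/L = 2.6224/2.6600 = 98.6%.

98.6%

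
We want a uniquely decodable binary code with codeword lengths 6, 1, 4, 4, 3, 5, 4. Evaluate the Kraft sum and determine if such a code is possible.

0.859375; yes

With common denominator 2^6 = 64: Σ 2^(−ℓᵢ) = 1/64 + 32/64 + 4/64 + 4/64 + 8/64 + 2/64 + 4/64 = 55/64 = 0.859375.
Kraft's inequality requires Σ ≤ 1; here Σ = 0.859375 ≤ 1, so such a prefix code exists.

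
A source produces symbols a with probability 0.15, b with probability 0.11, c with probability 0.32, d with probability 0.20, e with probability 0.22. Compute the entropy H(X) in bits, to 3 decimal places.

2.232 bits

H = −Σ pᵢ log₂ pᵢ.
−0.15·log₂(0.15) = 0.4105
−0.11·log₂(0.11) = 0.3503
−0.32·log₂(0.32) = 0.5260
−0.20·log₂(0.20) = 0.4644
−0.22·log₂(0.22) = 0.4806
Sum ≈ 2.2318 → 2.232 bits.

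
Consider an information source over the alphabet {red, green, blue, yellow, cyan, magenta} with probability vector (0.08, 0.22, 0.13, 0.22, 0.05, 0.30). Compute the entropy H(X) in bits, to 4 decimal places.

2.3725 bits

H = −Σ pᵢ log₂ pᵢ.
−0.08·log₂(0.08) = 0.2915
−0.22·log₂(0.22) = 0.4806
−0.13·log₂(0.13) = 0.3826
−0.22·log₂(0.22) = 0.4806
−0.05·log₂(0.05) = 0.2161
−0.30·log₂(0.30) = 0.5211
Sum ≈ 2.3725 → 2.3725 bits.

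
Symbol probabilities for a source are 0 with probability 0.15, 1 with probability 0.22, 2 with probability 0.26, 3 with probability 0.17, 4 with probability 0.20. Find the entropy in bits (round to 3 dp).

2.295 bits

H = −Σ pᵢ log₂ pᵢ.
−0.15·log₂(0.15) = 0.4105
−0.22·log₂(0.22) = 0.4806
−0.26·log₂(0.26) = 0.5053
−0.17·log₂(0.17) = 0.4346
−0.20·log₂(0.20) = 0.4644
Sum ≈ 2.2954 → 2.295 bits.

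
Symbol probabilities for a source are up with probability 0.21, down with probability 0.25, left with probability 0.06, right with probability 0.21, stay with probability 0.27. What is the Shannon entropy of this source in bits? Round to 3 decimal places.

H = −Σ pᵢ log₂ pᵢ.
−0.21·log₂(0.21) = 0.4728
−0.25·log₂(0.25) = 0.5000
−0.06·log₂(0.06) = 0.2435
−0.21·log₂(0.21) = 0.4728
−0.27·log₂(0.27) = 0.5100
Sum ≈ 2.1992 → 2.199 bits.

2.199 bits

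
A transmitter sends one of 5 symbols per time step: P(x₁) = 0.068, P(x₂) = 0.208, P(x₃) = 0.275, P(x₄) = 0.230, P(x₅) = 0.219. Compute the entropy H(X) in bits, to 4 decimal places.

2.2146 bits

H = −Σ pᵢ log₂ pᵢ.
−0.068·log₂(0.068) = 0.2637
−0.208·log₂(0.208) = 0.4712
−0.275·log₂(0.275) = 0.5122
−0.230·log₂(0.230) = 0.4877
−0.219·log₂(0.219) = 0.4798
Sum ≈ 2.2146 → 2.2146 bits.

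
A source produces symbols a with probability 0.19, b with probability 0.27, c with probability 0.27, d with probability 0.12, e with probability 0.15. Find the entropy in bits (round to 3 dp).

H = −Σ pᵢ log₂ pᵢ.
−0.19·log₂(0.19) = 0.4552
−0.27·log₂(0.27) = 0.5100
−0.27·log₂(0.27) = 0.5100
−0.12·log₂(0.12) = 0.3671
−0.15·log₂(0.15) = 0.4105
Sum ≈ 2.2529 → 2.253 bits.

2.253 bits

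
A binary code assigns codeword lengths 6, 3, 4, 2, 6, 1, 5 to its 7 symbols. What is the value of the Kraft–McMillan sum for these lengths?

1

With common denominator 2^6 = 64: Σ 2^(−ℓᵢ) = 1/64 + 8/64 + 4/64 + 16/64 + 1/64 + 32/64 + 2/64 = 64/64 = 1.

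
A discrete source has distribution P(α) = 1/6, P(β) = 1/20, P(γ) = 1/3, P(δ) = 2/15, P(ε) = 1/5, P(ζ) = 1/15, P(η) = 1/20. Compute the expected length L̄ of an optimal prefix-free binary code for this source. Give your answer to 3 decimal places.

2.567 bits/symbol

Repeatedly combine the two least-probable nodes; the expected code length is the sum of the merged weights.
merge 1/20 + 1/20 → 1/10
merge 1/15 + 1/10 → 1/6
merge 2/15 + 1/6 → 3/10
merge 1/6 + 1/5 → 11/30
merge 3/10 + 1/3 → 19/30
merge 11/30 + 19/30 → 1
L = 1/10 + 1/6 + 3/10 + 11/30 + 19/30 + 1 = 77/30 ≈ 2.567 bits/symbol.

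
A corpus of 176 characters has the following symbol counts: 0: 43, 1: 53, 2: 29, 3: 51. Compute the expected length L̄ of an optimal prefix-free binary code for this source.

Probabilities are the counts divided by 176.
Repeatedly combine the two least-probable nodes; the expected code length is the sum of the merged weights.
merge 29/176 + 43/176 → 9/22
merge 51/176 + 53/176 → 13/22
merge 9/22 + 13/22 → 1
L = 9/22 + 13/22 + 1 = 2 bits/symbol.

2 bits/symbol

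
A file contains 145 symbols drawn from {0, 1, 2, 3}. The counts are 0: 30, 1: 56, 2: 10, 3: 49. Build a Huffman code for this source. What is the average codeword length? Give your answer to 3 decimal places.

Probabilities are the counts divided by 145.
Repeatedly combine the two least-probable nodes; the expected code length is the sum of the merged weights.
merge 2/29 + 6/29 → 8/29
merge 8/29 + 49/145 → 89/145
merge 56/145 + 89/145 → 1
L = 8/29 + 89/145 + 1 = 274/145 ≈ 1.890 bits/symbol.

1.890 bits/symbol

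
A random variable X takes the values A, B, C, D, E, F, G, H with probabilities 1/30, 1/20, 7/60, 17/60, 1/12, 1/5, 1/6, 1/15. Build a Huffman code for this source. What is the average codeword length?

Repeatedly combine the two least-probable nodes; the expected code length is the sum of the merged weights.
merge 1/30 + 1/20 → 1/12
merge 1/15 + 1/12 → 3/20
merge 1/12 + 7/60 → 1/5
merge 3/20 + 1/6 → 19/60
merge 1/5 + 1/5 → 2/5
merge 17/60 + 19/60 → 3/5
merge 2/5 + 3/5 → 1
L = 1/12 + 3/20 + 1/5 + 19/60 + 2/5 + 3/5 + 1 = 11/4 = 2.75 bits/symbol.

2.75 bits/symbol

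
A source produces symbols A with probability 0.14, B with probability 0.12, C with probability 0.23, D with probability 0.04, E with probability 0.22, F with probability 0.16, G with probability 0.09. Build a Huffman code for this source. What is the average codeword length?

Repeatedly combine the two least-probable nodes; the expected code length is the sum of the merged weights.
merge 1/25 + 9/100 → 13/100
merge 3/25 + 13/100 → 1/4
merge 7/50 + 4/25 → 3/10
merge 11/50 + 23/100 → 9/20
merge 1/4 + 3/10 → 11/20
merge 9/20 + 11/20 → 1
L = 13/100 + 1/4 + 3/10 + 9/20 + 11/20 + 1 = 67/25 = 2.68 bits/symbol.

2.68 bits/symbol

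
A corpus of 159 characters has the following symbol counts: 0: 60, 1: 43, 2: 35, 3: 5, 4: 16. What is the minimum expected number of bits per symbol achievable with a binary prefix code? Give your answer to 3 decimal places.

Probabilities are the counts divided by 159.
Repeatedly combine the two least-probable nodes; the expected code length is the sum of the merged weights.
merge 5/159 + 16/159 → 7/53
merge 7/53 + 35/159 → 56/159
merge 43/159 + 56/159 → 33/53
merge 20/53 + 33/53 → 1
L = 7/53 + 56/159 + 33/53 + 1 = 335/159 ≈ 2.107 bits/symbol.

2.107 bits/symbol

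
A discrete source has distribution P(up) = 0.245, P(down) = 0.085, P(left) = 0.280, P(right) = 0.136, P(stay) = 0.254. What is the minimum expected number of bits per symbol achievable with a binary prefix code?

2.221 bits/symbol

Repeatedly combine the two least-probable nodes; the expected code length is the sum of the merged weights.
merge 17/200 + 17/125 → 221/1000
merge 221/1000 + 49/200 → 233/500
merge 127/500 + 7/25 → 267/500
merge 233/500 + 267/500 → 1
L = 221/1000 + 233/500 + 267/500 + 1 = 2221/1000 = 2.221 bits/symbol.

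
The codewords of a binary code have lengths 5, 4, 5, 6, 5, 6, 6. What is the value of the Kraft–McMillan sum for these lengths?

With common denominator 2^6 = 64: Σ 2^(−ℓᵢ) = 2/64 + 4/64 + 2/64 + 1/64 + 2/64 + 1/64 + 1/64 = 13/64 = 0.203125.

0.203125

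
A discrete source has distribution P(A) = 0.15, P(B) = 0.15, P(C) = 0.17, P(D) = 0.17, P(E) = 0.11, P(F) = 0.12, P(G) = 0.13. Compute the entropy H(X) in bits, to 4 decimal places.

H = −Σ pᵢ log₂ pᵢ.
−0.15·log₂(0.15) = 0.4105
−0.15·log₂(0.15) = 0.4105
−0.17·log₂(0.17) = 0.4346
−0.17·log₂(0.17) = 0.4346
−0.11·log₂(0.11) = 0.3503
−0.12·log₂(0.12) = 0.3671
−0.13·log₂(0.13) = 0.3826
Sum ≈ 2.7903 → 2.7903 bits.

2.7903 bits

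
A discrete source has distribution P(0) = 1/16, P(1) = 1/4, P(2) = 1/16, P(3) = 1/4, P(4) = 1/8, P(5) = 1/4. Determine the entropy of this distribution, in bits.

Each probability is a power of 1/2, so log₂(1/p) is an integer.
H = Σ p·log₂(1/p) = 1/16·4 + 1/4·2 + 1/16·4 + 1/4·2 + 1/8·3 + 1/4·2 = 2.375 bits.

2.375 bits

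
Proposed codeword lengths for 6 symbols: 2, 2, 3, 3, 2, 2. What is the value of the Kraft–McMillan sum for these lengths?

1.25

With common denominator 2^3 = 8: Σ 2^(−ℓᵢ) = 2/8 + 2/8 + 1/8 + 1/8 + 2/8 + 2/8 = 10/8 = 1.25.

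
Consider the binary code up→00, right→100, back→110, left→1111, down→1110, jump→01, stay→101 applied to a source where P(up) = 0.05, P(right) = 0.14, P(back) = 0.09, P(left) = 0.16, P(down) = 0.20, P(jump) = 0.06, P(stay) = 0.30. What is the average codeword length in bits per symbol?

3.25 bits/symbol

L̄ = Σ pᵢ·ℓᵢ = 0.05·2 + 0.14·3 + 0.09·3 + 0.16·4 + 0.20·4 + 0.06·2 + 0.30·3 = 3.25 bits/symbol.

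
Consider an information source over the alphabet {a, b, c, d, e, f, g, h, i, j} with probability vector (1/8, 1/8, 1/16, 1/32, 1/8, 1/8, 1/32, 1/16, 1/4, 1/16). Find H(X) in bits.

Each probability is a power of 1/2, so log₂(1/p) is an integer.
H = Σ p·log₂(1/p) = 1/8·3 + 1/8·3 + 1/16·4 + 1/32·5 + 1/8·3 + 1/8·3 + 1/32·5 + 1/16·4 + 1/4·2 + 1/16·4 = 3.0625 bits.

3.0625 bits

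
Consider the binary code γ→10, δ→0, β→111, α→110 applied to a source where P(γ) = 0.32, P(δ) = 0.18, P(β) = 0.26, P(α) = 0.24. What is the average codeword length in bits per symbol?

2.32 bits/symbol

L̄ = Σ pᵢ·ℓᵢ = 0.32·2 + 0.18·1 + 0.26·3 + 0.24·3 = 2.32 bits/symbol.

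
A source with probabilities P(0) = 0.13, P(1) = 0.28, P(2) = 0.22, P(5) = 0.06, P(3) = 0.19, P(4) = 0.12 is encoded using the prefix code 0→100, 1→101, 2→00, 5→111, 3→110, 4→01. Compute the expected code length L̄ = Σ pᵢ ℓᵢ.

2.66 bits/symbol

L̄ = Σ pᵢ·ℓᵢ = 0.13·3 + 0.28·3 + 0.22·2 + 0.06·3 + 0.19·3 + 0.12·2 = 2.66 bits/symbol.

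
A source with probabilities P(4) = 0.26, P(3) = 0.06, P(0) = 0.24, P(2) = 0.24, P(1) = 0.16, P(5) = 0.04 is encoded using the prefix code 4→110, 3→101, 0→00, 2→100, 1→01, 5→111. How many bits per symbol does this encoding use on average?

2.6 bits/symbol

L̄ = Σ pᵢ·ℓᵢ = 0.26·3 + 0.06·3 + 0.24·2 + 0.24·3 + 0.16·2 + 0.04·3 = 2.6 bits/symbol.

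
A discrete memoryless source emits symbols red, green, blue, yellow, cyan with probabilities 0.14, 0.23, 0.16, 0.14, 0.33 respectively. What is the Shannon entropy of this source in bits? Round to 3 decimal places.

H = −Σ pᵢ log₂ pᵢ.
−0.14·log₂(0.14) = 0.3971
−0.23·log₂(0.23) = 0.4877
−0.16·log₂(0.16) = 0.4230
−0.14·log₂(0.14) = 0.3971
−0.33·log₂(0.33) = 0.5278
Sum ≈ 2.2327 → 2.233 bits.

2.233 bits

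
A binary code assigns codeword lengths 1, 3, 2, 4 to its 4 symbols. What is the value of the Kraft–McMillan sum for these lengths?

With common denominator 2^4 = 16: Σ 2^(−ℓᵢ) = 8/16 + 2/16 + 4/16 + 1/16 = 15/16 = 0.9375.

0.9375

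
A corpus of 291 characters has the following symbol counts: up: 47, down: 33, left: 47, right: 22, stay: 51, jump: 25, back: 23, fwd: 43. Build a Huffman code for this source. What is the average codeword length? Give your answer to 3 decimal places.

Probabilities are the counts divided by 291.
Repeatedly combine the two least-probable nodes; the expected code length is the sum of the merged weights.
merge 22/291 + 23/291 → 15/97
merge 25/291 + 11/97 → 58/291
merge 43/291 + 15/97 → 88/291
merge 47/291 + 47/291 → 94/291
merge 17/97 + 58/291 → 109/291
merge 88/291 + 94/291 → 182/291
merge 109/291 + 182/291 → 1
L = 15/97 + 58/291 + 88/291 + 94/291 + 109/291 + 182/291 + 1 = 289/97 ≈ 2.979 bits/symbol.

2.979 bits/symbol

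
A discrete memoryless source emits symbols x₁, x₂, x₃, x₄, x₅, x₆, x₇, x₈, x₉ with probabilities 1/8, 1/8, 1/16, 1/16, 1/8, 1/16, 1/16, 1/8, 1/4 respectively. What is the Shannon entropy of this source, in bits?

3 bits

Each probability is a power of 1/2, so log₂(1/p) is an integer.
H = Σ p·log₂(1/p) = 1/8·3 + 1/8·3 + 1/16·4 + 1/16·4 + 1/8·3 + 1/16·4 + 1/16·4 + 1/8·3 + 1/4·2 = 3 bits.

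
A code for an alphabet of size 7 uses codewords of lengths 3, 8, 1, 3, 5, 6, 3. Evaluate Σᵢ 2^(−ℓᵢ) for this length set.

With common denominator 2^8 = 256: Σ 2^(−ℓᵢ) = 32/256 + 1/256 + 128/256 + 32/256 + 8/256 + 4/256 + 32/256 = 237/256 = 0.92578125.

0.92578125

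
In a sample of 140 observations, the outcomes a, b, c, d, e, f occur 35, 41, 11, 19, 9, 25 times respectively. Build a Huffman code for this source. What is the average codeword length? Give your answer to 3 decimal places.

2.421 bits/symbol

Probabilities are the counts divided by 140.
Repeatedly combine the two least-probable nodes; the expected code length is the sum of the merged weights.
merge 9/140 + 11/140 → 1/7
merge 19/140 + 1/7 → 39/140
merge 5/28 + 1/4 → 3/7
merge 39/140 + 41/140 → 4/7
merge 3/7 + 4/7 → 1
L = 1/7 + 39/140 + 3/7 + 4/7 + 1 = 339/140 ≈ 2.421 bits/symbol.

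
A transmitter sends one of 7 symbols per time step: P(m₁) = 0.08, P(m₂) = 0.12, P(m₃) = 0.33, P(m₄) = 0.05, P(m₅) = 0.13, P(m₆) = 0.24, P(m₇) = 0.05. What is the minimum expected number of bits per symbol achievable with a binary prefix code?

2.53 bits/symbol

Repeatedly combine the two least-probable nodes; the expected code length is the sum of the merged weights.
merge 1/20 + 1/20 → 1/10
merge 2/25 + 1/10 → 9/50
merge 3/25 + 13/100 → 1/4
merge 9/50 + 6/25 → 21/50
merge 1/4 + 33/100 → 29/50
merge 21/50 + 29/50 → 1
L = 1/10 + 9/50 + 1/4 + 21/50 + 29/50 + 1 = 253/100 = 2.53 bits/symbol.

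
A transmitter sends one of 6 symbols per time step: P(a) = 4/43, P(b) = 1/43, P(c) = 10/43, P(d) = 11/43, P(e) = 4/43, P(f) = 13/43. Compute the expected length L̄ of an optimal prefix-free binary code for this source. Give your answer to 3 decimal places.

2.326 bits/symbol

Repeatedly combine the two least-probable nodes; the expected code length is the sum of the merged weights.
merge 1/43 + 4/43 → 5/43
merge 4/43 + 5/43 → 9/43
merge 9/43 + 10/43 → 19/43
merge 11/43 + 13/43 → 24/43
merge 19/43 + 24/43 → 1
L = 5/43 + 9/43 + 19/43 + 24/43 + 1 = 100/43 ≈ 2.326 bits/symbol.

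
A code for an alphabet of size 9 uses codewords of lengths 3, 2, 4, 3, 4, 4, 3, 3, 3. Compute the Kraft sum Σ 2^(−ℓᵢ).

With common denominator 2^4 = 16: Σ 2^(−ℓᵢ) = 2/16 + 4/16 + 1/16 + 2/16 + 1/16 + 1/16 + 2/16 + 2/16 + 2/16 = 17/16 = 1.0625.

1.0625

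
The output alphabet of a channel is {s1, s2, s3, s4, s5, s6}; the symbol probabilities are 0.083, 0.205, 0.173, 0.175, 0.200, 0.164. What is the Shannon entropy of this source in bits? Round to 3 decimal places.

H = −Σ pᵢ log₂ pᵢ.
−0.083·log₂(0.083) = 0.2980
−0.205·log₂(0.205) = 0.4687
−0.173·log₂(0.173) = 0.4379
−0.175·log₂(0.175) = 0.4401
−0.200·log₂(0.200) = 0.4644
−0.164·log₂(0.164) = 0.4278
Sum ≈ 2.5368 → 2.537 bits.

2.537 bits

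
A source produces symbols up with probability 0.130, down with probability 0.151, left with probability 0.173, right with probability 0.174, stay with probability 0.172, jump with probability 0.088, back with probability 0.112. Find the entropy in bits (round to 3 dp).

2.770 bits

H = −Σ pᵢ log₂ pᵢ.
−0.130·log₂(0.130) = 0.3826
−0.151·log₂(0.151) = 0.4118
−0.173·log₂(0.173) = 0.4379
−0.174·log₂(0.174) = 0.4390
−0.172·log₂(0.172) = 0.4368
−0.088·log₂(0.088) = 0.3086
−0.112·log₂(0.112) = 0.3537
Sum ≈ 2.7704 → 2.770 bits.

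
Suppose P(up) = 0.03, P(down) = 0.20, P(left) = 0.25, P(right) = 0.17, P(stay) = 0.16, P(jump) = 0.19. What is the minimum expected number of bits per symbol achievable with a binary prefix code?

Repeatedly combine the two least-probable nodes; the expected code length is the sum of the merged weights.
merge 3/100 + 4/25 → 19/100
merge 17/100 + 19/100 → 9/25
merge 19/100 + 1/5 → 39/100
merge 1/4 + 9/25 → 61/100
merge 39/100 + 61/100 → 1
L = 19/100 + 9/25 + 39/100 + 61/100 + 1 = 51/20 = 2.55 bits/symbol.

2.55 bits/symbol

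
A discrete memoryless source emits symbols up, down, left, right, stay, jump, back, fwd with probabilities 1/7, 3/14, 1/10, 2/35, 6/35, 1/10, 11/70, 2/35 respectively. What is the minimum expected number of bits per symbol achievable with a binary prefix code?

Repeatedly combine the two least-probable nodes; the expected code length is the sum of the merged weights.
merge 2/35 + 2/35 → 4/35
merge 1/10 + 1/10 → 1/5
merge 4/35 + 1/7 → 9/35
merge 11/70 + 6/35 → 23/70
merge 1/5 + 3/14 → 29/70
merge 9/35 + 23/70 → 41/70
merge 29/70 + 41/70 → 1
L = 4/35 + 1/5 + 9/35 + 23/70 + 29/70 + 41/70 + 1 = 29/10 = 2.9 bits/symbol.

2.9 bits/symbol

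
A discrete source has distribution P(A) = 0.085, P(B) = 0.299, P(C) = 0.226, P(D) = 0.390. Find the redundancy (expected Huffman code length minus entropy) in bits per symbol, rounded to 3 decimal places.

0.083 bits

Entropy H = −Σ p log₂ p ≈ 1.8378 bits.
Huffman merges: 17/200+113/500→311/1000; 299/1000+311/1000→61/100; 39/100+61/100→1. L = 1921/1000 ≈ 1.9210.
L − H = 1.9210 − 1.8378 = 0.083 bits.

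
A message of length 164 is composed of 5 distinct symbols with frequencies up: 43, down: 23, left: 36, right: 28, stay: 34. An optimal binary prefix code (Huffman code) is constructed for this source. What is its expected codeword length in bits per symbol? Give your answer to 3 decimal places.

2.311 bits/symbol

Probabilities are the counts divided by 164.
Repeatedly combine the two least-probable nodes; the expected code length is the sum of the merged weights.
merge 23/164 + 7/41 → 51/164
merge 17/82 + 9/41 → 35/82
merge 43/164 + 51/164 → 47/82
merge 35/82 + 47/82 → 1
L = 51/164 + 35/82 + 47/82 + 1 = 379/164 ≈ 2.311 bits/symbol.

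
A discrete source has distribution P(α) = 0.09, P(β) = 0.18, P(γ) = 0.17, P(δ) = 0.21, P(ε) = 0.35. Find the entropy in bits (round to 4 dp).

2.1955 bits

H = −Σ pᵢ log₂ pᵢ.
−0.09·log₂(0.09) = 0.3127
−0.18·log₂(0.18) = 0.4453
−0.17·log₂(0.17) = 0.4346
−0.21·log₂(0.21) = 0.4728
−0.35·log₂(0.35) = 0.5301
Sum ≈ 2.1955 → 2.1955 bits.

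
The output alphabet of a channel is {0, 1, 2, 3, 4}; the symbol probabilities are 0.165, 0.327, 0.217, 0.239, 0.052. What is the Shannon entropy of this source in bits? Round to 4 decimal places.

H = −Σ pᵢ log₂ pᵢ.
−0.165·log₂(0.165) = 0.4289
−0.327·log₂(0.327) = 0.5273
−0.217·log₂(0.217) = 0.4783
−0.239·log₂(0.239) = 0.4935
−0.052·log₂(0.052) = 0.2218
Sum ≈ 2.1499 → 2.1499 bits.

2.1499 bits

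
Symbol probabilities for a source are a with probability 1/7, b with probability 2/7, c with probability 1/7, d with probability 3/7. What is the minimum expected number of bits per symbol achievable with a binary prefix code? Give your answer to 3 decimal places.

Repeatedly combine the two least-probable nodes; the expected code length is the sum of the merged weights.
merge 1/7 + 1/7 → 2/7
merge 2/7 + 2/7 → 4/7
merge 3/7 + 4/7 → 1
L = 2/7 + 4/7 + 1 = 13/7 ≈ 1.857 bits/symbol.

1.857 bits/symbol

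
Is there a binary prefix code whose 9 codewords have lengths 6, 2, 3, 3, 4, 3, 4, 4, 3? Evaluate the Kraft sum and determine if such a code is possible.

With common denominator 2^6 = 64: Σ 2^(−ℓᵢ) = 1/64 + 16/64 + 8/64 + 8/64 + 4/64 + 8/64 + 4/64 + 4/64 + 8/64 = 61/64 = 0.953125.
Kraft's inequality requires Σ ≤ 1; here Σ = 0.953125 ≤ 1, so such a prefix code exists.

0.953125; yes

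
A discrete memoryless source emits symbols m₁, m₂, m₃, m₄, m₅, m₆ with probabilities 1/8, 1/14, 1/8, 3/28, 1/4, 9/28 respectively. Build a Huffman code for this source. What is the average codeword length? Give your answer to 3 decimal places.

Repeatedly combine the two least-probable nodes; the expected code length is the sum of the merged weights.
merge 1/14 + 3/28 → 5/28
merge 1/8 + 1/8 → 1/4
merge 5/28 + 1/4 → 3/7
merge 1/4 + 9/28 → 4/7
merge 3/7 + 4/7 → 1
L = 5/28 + 1/4 + 3/7 + 4/7 + 1 = 17/7 ≈ 2.429 bits/symbol.

2.429 bits/symbol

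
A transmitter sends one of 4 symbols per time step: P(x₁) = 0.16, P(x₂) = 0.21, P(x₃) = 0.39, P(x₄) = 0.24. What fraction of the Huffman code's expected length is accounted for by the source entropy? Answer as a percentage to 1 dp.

Entropy H = −Σ p log₂ p ≈ 1.9198 bits.
Huffman merges: 4/25+21/100→37/100; 6/25+37/100→61/100; 39/100+61/100→1. L = 99/50 ≈ 1.9800.
Efficiency = H/L = 1.9198/1.9800 = 97.0%.

97.0%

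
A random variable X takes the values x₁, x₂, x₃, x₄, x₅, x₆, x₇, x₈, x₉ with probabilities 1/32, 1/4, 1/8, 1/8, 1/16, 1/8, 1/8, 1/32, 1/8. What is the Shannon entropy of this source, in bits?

Each probability is a power of 1/2, so log₂(1/p) is an integer.
H = Σ p·log₂(1/p) = 1/32·5 + 1/4·2 + 1/8·3 + 1/8·3 + 1/16·4 + 1/8·3 + 1/8·3 + 1/32·5 + 1/8·3 = 2.9375 bits.

2.9375 bits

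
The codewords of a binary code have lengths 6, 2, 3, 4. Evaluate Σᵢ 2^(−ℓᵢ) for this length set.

0.453125

With common denominator 2^6 = 64: Σ 2^(−ℓᵢ) = 1/64 + 16/64 + 8/64 + 4/64 = 29/64 = 0.453125.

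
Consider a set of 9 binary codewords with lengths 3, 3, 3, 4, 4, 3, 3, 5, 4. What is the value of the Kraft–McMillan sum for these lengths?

0.84375

With common denominator 2^5 = 32: Σ 2^(−ℓᵢ) = 4/32 + 4/32 + 4/32 + 2/32 + 2/32 + 4/32 + 4/32 + 1/32 + 2/32 = 27/32 = 0.84375.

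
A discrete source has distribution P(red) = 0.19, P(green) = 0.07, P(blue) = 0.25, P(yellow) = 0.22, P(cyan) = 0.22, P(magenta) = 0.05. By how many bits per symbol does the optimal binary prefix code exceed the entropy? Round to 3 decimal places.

0.029 bits

Entropy H = −Σ p log₂ p ≈ 2.4010 bits.
Huffman merges: 1/20+7/100→3/25; 3/25+19/100→31/100; 11/50+11/50→11/25; 1/4+31/100→14/25; 11/25+14/25→1. L = 243/100 ≈ 2.4300.
L − H = 2.4300 − 2.4010 = 0.029 bits.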